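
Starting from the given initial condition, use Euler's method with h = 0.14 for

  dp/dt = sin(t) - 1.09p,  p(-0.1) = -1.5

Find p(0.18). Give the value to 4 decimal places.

-1.0834

Euler: p_{n+1} = p_n + h·f(t_n, p_n).
t=-0.100000, p=-1.500000: f=1.535167 → p ← -1.500000 + 0.14·1.535167 = -1.285077
t=0.040000, p=-1.285077: f=1.440723 → p ← -1.285077 + 0.14·1.440723 = -1.083375
p(0.18) ≈ -1.0834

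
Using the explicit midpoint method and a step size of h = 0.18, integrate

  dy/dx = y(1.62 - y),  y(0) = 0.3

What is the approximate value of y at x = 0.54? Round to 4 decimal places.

Midpoint: k1 = f(x_n, y_n); k2 = f(x_n + h/2, y_n + (h/2)·k1); y_{n+1} = y_n + h·k2.
x=0.000000, y=0.300000:
  k1 = f(0.000000, 0.300000) = 0.396000
  k2 = f(0.090000, 0.335640) = 0.431083
  y ← 0.300000 + 0.18·0.431083 = 0.377595
x=0.180000, y=0.377595:
  k1 = f(0.180000, 0.377595) = 0.469126
  k2 = f(0.270000, 0.419816) = 0.503857
  y ← 0.377595 + 0.18·0.503857 = 0.468289
x=0.360000, y=0.468289:
  k1 = f(0.360000, 0.468289) = 0.539334
  k2 = f(0.450000, 0.516829) = 0.570151
  y ← 0.468289 + 0.18·0.570151 = 0.570916
y(0.54) ≈ 0.5709

0.5709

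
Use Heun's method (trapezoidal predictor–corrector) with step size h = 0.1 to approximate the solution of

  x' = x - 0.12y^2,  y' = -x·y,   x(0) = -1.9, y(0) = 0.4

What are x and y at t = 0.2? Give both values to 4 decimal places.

Heun on (x,y): k1 = f(t_n, state_n); k2 = f(t_n + h, state_n + h·k1); state_{n+1} = state_n + (h/2)·(k1 + k2).
0.000000: (-1.900000, 0.400000)
  k1 = (-1.919200, 0.760000)
  predictor → (-2.091920, 0.476000)
  k2 = (-2.119109, 0.995754)
  → (-2.101915, 0.487788)
0.100000: (-2.101915, 0.487788)
  k1 = (-2.130468, 1.025288)
  predictor → (-2.314962, 0.590317)
  k2 = (-2.356779, 1.366561)
  → (-2.326278, 0.607380)
(x(0.2), y(0.2)) ≈ (-2.3263, 0.6074)

-2.3263, 0.6074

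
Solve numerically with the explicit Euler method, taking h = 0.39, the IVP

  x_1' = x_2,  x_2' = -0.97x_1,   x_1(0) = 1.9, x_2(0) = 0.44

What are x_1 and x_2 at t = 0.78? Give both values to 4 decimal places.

1.9629, -1.0625

Euler on (x_1,x_2): x_1_{n+1} = x_1_n + h·x_1', x_2_{n+1} = x_2_n + h·x_2'.
0.000000: (1.900000, 0.440000); f=(0.440000, -1.843000) → (2.071600, -0.278770)
0.390000: (2.071600, -0.278770); f=(-0.278770, -2.009452) → (1.962880, -1.062456)
(x_1(0.78), x_2(0.78)) ≈ (1.9629, -1.0625)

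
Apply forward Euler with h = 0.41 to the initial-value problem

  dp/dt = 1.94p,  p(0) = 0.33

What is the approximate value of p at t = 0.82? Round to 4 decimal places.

1.0637

Euler: p_{n+1} = p_n + h·f(t_n, p_n).
t=0.000000, p=0.330000: f=0.640200 → p ← 0.330000 + 0.41·0.640200 = 0.592482
t=0.410000, p=0.592482: f=1.149415 → p ← 0.592482 + 0.41·1.149415 = 1.063742
p(0.82) ≈ 1.0637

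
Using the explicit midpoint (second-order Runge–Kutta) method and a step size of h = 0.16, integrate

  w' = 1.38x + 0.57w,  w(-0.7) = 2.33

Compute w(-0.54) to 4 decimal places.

Midpoint: k1 = f(x_n, w_n); k2 = f(x_n + h/2, w_n + (h/2)·k1); w_{n+1} = w_n + h·k2.
x=-0.700000, w=2.330000:
  k1 = f(-0.700000, 2.330000) = 0.362100
  k2 = f(-0.620000, 2.358968) = 0.489012
  w ← 2.330000 + 0.16·0.489012 = 2.408242
w(-0.54) ≈ 2.4082

2.4082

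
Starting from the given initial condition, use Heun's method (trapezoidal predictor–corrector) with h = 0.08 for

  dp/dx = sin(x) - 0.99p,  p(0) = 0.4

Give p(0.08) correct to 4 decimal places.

Heun: k1 = f(x_n, p_n); k2 = f(x_n + h, p_n + h·k1); p_{n+1} = p_n + (h/2)·(k1 + k2).
x=0.000000, p=0.400000:
  k1 = f(0.000000, 0.400000) = -0.396000
  k2 = f(0.080000, 0.368320) = -0.284722
  p ← 0.400000 + (0.08/2)·(-0.396000 + (-0.284722)) = 0.372771
p(0.08) ≈ 0.3728

0.3728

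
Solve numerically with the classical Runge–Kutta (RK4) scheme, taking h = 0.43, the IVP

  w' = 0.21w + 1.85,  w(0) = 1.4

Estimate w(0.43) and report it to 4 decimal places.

RK4: k1 = f(t_n, w_n); k2 = f(t_n + h/2, w_n + (h/2)·k1); k3 = f(t_n + h/2, w_n + (h/2)·k2); k4 = f(t_n + h, w_n + h·k3); w_{n+1} = w_n + (h/6)·(k1 + 2k2 + 2k3 + k4).
t=0.000000, w=1.400000:
  k1 = f(0.000000, 1.400000) = 2.144000
  k2 = f(0.215000, 1.860960) = 2.240802
  k3 = f(0.215000, 1.881772) = 2.245172
  k4 = f(0.430000, 2.365424) = 2.346739
  w ← 1.400000 + (0.43/6)·(k1 + 2k2 + 2k3 + k4) = 2.364826
w(0.43) ≈ 2.3648

2.3648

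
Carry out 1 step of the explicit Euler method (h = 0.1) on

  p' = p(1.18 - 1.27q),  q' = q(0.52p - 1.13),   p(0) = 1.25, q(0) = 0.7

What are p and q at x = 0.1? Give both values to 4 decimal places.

Euler on (p,q): p_{n+1} = p_n + h·p', q_{n+1} = q_n + h·q'.
0.000000: (1.250000, 0.700000); f=(0.363750, -0.336000) → (1.286375, 0.666400)
(p(0.1), q(0.1)) ≈ (1.2864, 0.6664)

1.2864, 0.6664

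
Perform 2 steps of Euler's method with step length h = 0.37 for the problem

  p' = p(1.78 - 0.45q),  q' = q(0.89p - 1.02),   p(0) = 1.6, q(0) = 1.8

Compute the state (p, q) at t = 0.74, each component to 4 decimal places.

2.8572, 2.7696

Euler on (p,q): p_{n+1} = p_n + h·p', q_{n+1} = q_n + h·q'.
0.000000: (1.600000, 1.800000); f=(1.552000, 0.727200) → (2.174240, 2.069064)
0.370000: (2.174240, 2.069064); f=(1.845758, 1.893346) → (2.857171, 2.769602)
(p(0.74), q(0.74)) ≈ (2.8572, 2.7696)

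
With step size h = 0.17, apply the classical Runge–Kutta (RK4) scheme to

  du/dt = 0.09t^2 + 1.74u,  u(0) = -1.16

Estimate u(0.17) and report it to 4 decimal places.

-1.5591

RK4: k1 = f(t_n, u_n); k2 = f(t_n + h/2, u_n + (h/2)·k1); k3 = f(t_n + h/2, u_n + (h/2)·k2); k4 = f(t_n + h, u_n + h·k3); u_{n+1} = u_n + (h/6)·(k1 + 2k2 + 2k3 + k4).
t=0.000000, u=-1.160000:
  k1 = f(0.000000, -1.160000) = -2.018400
  k2 = f(0.085000, -1.331564) = -2.316271
  k3 = f(0.085000, -1.356883) = -2.360326
  k4 = f(0.170000, -1.561255) = -2.713984
  u ← -1.160000 + (0.17/6)·(k1 + 2k2 + 2k3 + k4) = -1.559091
u(0.17) ≈ -1.5591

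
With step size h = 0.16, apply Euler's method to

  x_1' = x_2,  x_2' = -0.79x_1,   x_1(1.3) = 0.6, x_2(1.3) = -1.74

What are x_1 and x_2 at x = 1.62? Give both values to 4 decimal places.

0.0311, -1.8565

Euler on (x_1,x_2): x_1_{n+1} = x_1_n + h·x_1', x_2_{n+1} = x_2_n + h·x_2'.
1.300000: (0.600000, -1.740000); f=(-1.740000, -0.474000) → (0.321600, -1.815840)
1.460000: (0.321600, -1.815840); f=(-1.815840, -0.254064) → (0.031066, -1.856490)
(x_1(1.62), x_2(1.62)) ≈ (0.0311, -1.8565)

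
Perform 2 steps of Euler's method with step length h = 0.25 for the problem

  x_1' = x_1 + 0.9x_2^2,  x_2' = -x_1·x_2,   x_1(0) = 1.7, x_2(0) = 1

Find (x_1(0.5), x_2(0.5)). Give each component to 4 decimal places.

3.0119, 0.2372

Euler on (x_1,x_2): x_1_{n+1} = x_1_n + h·x_1', x_2_{n+1} = x_2_n + h·x_2'.
0.000000: (1.700000, 1.000000); f=(2.600000, -1.700000) → (2.350000, 0.575000)
0.250000: (2.350000, 0.575000); f=(2.647563, -1.351250) → (3.011891, 0.237187)
(x_1(0.5), x_2(0.5)) ≈ (3.0119, 0.2372)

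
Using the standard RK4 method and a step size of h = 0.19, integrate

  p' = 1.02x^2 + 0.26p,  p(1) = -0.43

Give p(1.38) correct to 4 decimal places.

0.1041

RK4: k1 = f(x_n, p_n); k2 = f(x_n + h/2, p_n + (h/2)·k1); k3 = f(x_n + h/2, p_n + (h/2)·k2); k4 = f(x_n + h, p_n + h·k3); p_{n+1} = p_n + (h/6)·(k1 + 2k2 + 2k3 + k4).
x=1.000000, p=-0.430000:
  k1 = f(1.000000, -0.430000) = 0.908200
  k2 = f(1.095000, -0.343721) = 1.133638
  k3 = f(1.095000, -0.322304) = 1.139206
  k4 = f(1.190000, -0.213551) = 1.388899
  p ← -0.430000 + (0.19/6)·(k1 + 2k2 + 2k3 + k4) = -0.213312
x=1.190000, p=-0.213312:
  k1 = f(1.190000, -0.213312) = 1.388961
  k2 = f(1.285000, -0.081360) = 1.663096
  k3 = f(1.285000, -0.055318) = 1.669867
  k4 = f(1.380000, 0.103963) = 1.969518
  p ← -0.213312 + (0.19/6)·(k1 + 2k2 + 2k3 + k4) = 0.104128
p(1.38) ≈ 0.1041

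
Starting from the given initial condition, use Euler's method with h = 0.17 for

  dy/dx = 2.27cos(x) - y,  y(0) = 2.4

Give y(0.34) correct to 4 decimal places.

Euler: y_{n+1} = y_n + h·f(x_n, y_n).
x=0.000000, y=2.400000: f=-0.130000 → y ← 2.400000 + 0.17·(-0.130000) = 2.377900
x=0.170000, y=2.377900: f=-0.140623 → y ← 2.377900 + 0.17·(-0.140623) = 2.353994
y(0.34) ≈ 2.3540

2.3540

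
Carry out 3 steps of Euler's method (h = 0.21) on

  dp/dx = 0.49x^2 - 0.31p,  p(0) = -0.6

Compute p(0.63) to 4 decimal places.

-0.4679

Euler: p_{n+1} = p_n + h·f(x_n, p_n).
x=0.000000, p=-0.600000: f=0.186000 → p ← -0.600000 + 0.21·0.186000 = -0.560940
x=0.210000, p=-0.560940: f=0.195500 → p ← -0.560940 + 0.21·0.195500 = -0.519885
x=0.420000, p=-0.519885: f=0.247600 → p ← -0.519885 + 0.21·0.247600 = -0.467889
p(0.63) ≈ -0.4679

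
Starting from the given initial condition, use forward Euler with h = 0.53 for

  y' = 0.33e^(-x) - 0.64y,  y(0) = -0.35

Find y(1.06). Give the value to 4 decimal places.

Euler: y_{n+1} = y_n + h·f(x_n, y_n).
x=0.000000, y=-0.350000: f=0.554000 → y ← -0.350000 + 0.53·0.554000 = -0.056380
x=0.530000, y=-0.056380: f=0.230323 → y ← -0.056380 + 0.53·0.230323 = 0.065691
y(1.06) ≈ 0.0657

0.0657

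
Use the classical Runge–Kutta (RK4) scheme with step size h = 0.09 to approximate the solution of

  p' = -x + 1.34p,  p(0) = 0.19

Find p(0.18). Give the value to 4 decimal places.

RK4: k1 = f(x_n, p_n); k2 = f(x_n + h/2, p_n + (h/2)·k1); k3 = f(x_n + h/2, p_n + (h/2)·k2); k4 = f(x_n + h, p_n + h·k3); p_{n+1} = p_n + (h/6)·(k1 + 2k2 + 2k3 + k4).
x=0.000000, p=0.190000:
  k1 = f(0.000000, 0.190000) = 0.254600
  k2 = f(0.045000, 0.201457) = 0.224952
  k3 = f(0.045000, 0.200123) = 0.223165
  k4 = f(0.090000, 0.210085) = 0.191514
  p ← 0.190000 + (0.09/6)·(k1 + 2k2 + 2k3 + k4) = 0.210135
x=0.090000, p=0.210135:
  k1 = f(0.090000, 0.210135) = 0.191581
  k2 = f(0.135000, 0.218756) = 0.158134
  k3 = f(0.135000, 0.217251) = 0.156117
  k4 = f(0.180000, 0.224186) = 0.120409
  p ← 0.210135 + (0.09/6)·(k1 + 2k2 + 2k3 + k4) = 0.224243
p(0.18) ≈ 0.2242

0.2242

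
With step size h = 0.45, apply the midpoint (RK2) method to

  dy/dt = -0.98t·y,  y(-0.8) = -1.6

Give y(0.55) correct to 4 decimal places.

Midpoint: k1 = f(t_n, y_n); k2 = f(t_n + h/2, y_n + (h/2)·k1); y_{n+1} = y_n + h·k2.
t=-0.800000, y=-1.600000:
  k1 = f(-0.800000, -1.600000) = -1.254400
  k2 = f(-0.575000, -1.882240) = -1.060642
  y ← -1.600000 + 0.45·(-1.060642) = -2.077289
t=-0.350000, y=-2.077289:
  k1 = f(-0.350000, -2.077289) = -0.712510
  k2 = f(-0.125000, -2.237604) = -0.274106
  y ← -2.077289 + 0.45·(-0.274106) = -2.200637
t=0.100000, y=-2.200637:
  k1 = f(0.100000, -2.200637) = 0.215662
  k2 = f(0.325000, -2.152113) = 0.685448
  y ← -2.200637 + 0.45·0.685448 = -1.892185
y(0.55) ≈ -1.8922

-1.8922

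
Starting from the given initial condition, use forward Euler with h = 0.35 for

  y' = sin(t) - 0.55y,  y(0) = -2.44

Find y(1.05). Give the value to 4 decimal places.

-0.9624

Euler: y_{n+1} = y_n + h·f(t_n, y_n).
t=0.000000, y=-2.440000: f=1.342000 → y ← -2.440000 + 0.35·1.342000 = -1.970300
t=0.350000, y=-1.970300: f=1.426563 → y ← -1.970300 + 0.35·1.426563 = -1.471003
t=0.700000, y=-1.471003: f=1.453269 → y ← -1.471003 + 0.35·1.453269 = -0.962359
y(1.05) ≈ -0.9624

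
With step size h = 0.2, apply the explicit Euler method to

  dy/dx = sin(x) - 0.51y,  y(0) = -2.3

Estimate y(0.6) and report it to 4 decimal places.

-1.5520

Euler: y_{n+1} = y_n + h·f(x_n, y_n).
x=0.000000, y=-2.300000: f=1.173000 → y ← -2.300000 + 0.2·1.173000 = -2.065400
x=0.200000, y=-2.065400: f=1.252023 → y ← -2.065400 + 0.2·1.252023 = -1.814995
x=0.400000, y=-1.814995: f=1.315066 → y ← -1.814995 + 0.2·1.315066 = -1.551982
y(0.6) ≈ -1.5520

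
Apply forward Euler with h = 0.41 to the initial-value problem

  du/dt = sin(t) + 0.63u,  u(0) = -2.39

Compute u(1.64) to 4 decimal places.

Euler: u_{n+1} = u_n + h·f(t_n, u_n).
t=0.000000, u=-2.390000: f=-1.505700 → u ← -2.390000 + 0.41·(-1.505700) = -3.007337
t=0.410000, u=-3.007337: f=-1.496013 → u ← -3.007337 + 0.41·(-1.496013) = -3.620702
t=0.820000, u=-3.620702: f=-1.549897 → u ← -3.620702 + 0.41·(-1.549897) = -4.256160
t=1.230000, u=-4.256160: f=-1.738892 → u ← -4.256160 + 0.41·(-1.738892) = -4.969106
u(1.64) ≈ -4.9691

-4.9691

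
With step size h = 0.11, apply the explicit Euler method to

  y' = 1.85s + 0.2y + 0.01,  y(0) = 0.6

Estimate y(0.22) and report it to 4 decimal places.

Euler: y_{n+1} = y_n + h·f(s_n, y_n).
s=0.000000, y=0.600000: f=0.130000 → y ← 0.600000 + 0.11·0.130000 = 0.614300
s=0.110000, y=0.614300: f=0.336360 → y ← 0.614300 + 0.11·0.336360 = 0.651300
y(0.22) ≈ 0.6513

0.6513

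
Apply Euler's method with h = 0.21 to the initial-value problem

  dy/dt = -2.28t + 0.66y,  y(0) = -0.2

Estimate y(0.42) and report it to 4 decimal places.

Euler: y_{n+1} = y_n + h·f(t_n, y_n).
t=0.000000, y=-0.200000: f=-0.132000 → y ← -0.200000 + 0.21·(-0.132000) = -0.227720
t=0.210000, y=-0.227720: f=-0.629095 → y ← -0.227720 + 0.21·(-0.629095) = -0.359830
y(0.42) ≈ -0.3598

-0.3598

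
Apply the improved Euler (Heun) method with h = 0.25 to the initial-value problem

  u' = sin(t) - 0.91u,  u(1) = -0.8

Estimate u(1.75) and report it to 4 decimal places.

0.1123

Heun: k1 = f(t_n, u_n); k2 = f(t_n + h, u_n + h·k1); u_{n+1} = u_n + (h/2)·(k1 + k2).
t=1.000000, u=-0.800000:
  k1 = f(1.000000, -0.800000) = 1.569471
  k2 = f(1.250000, -0.407632) = 1.319930
  u ← -0.800000 + (0.25/2)·(1.569471 + 1.319930) = -0.438825
t=1.250000, u=-0.438825:
  k1 = f(1.250000, -0.438825) = 1.348315
  k2 = f(1.500000, -0.101746) = 1.090084
  u ← -0.438825 + (0.25/2)·(1.348315 + 1.090084) = -0.134025
t=1.500000, u=-0.134025:
  k1 = f(1.500000, -0.134025) = 1.119458
  k2 = f(1.750000, 0.145839) = 0.851272
  u ← -0.134025 + (0.25/2)·(1.119458 + 0.851272) = 0.112316
u(1.75) ≈ 0.1123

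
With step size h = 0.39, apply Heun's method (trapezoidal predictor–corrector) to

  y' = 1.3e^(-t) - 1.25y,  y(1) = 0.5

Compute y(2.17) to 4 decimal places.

0.2683

Heun: k1 = f(t_n, y_n); k2 = f(t_n + h, y_n + h·k1); y_{n+1} = y_n + (h/2)·(k1 + k2).
t=1.000000, y=0.500000:
  k1 = f(1.000000, 0.500000) = -0.146757
  k2 = f(1.390000, 0.442765) = -0.229658
  y ← 0.500000 + (0.39/2)·(-0.146757 + (-0.229658)) = 0.426599
t=1.390000, y=0.426599:
  k1 = f(1.390000, 0.426599) = -0.209451
  k2 = f(1.780000, 0.344913) = -0.211912
  y ← 0.426599 + (0.39/2)·(-0.209451 + (-0.211912)) = 0.344433
t=1.780000, y=0.344433:
  k1 = f(1.780000, 0.344433) = -0.211312
  k2 = f(2.170000, 0.262022) = -0.179096
  y ← 0.344433 + (0.39/2)·(-0.211312 + (-0.179096)) = 0.268304
y(2.17) ≈ 0.2683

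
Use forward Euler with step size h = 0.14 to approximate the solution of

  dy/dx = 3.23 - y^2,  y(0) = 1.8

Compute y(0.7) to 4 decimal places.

Euler: y_{n+1} = y_n + h·f(x_n, y_n).
x=0.000000, y=1.800000: f=-0.010000 → y ← 1.800000 + 0.14·(-0.010000) = 1.798600
x=0.140000, y=1.798600: f=-0.004962 → y ← 1.798600 + 0.14·(-0.004962) = 1.797905
x=0.280000, y=1.797905: f=-0.002464 → y ← 1.797905 + 0.14·(-0.002464) = 1.797560
x=0.420000, y=1.797560: f=-0.001223 → y ← 1.797560 + 0.14·(-0.001223) = 1.797389
x=0.560000, y=1.797389: f=-0.000608 → y ← 1.797389 + 0.14·(-0.000608) = 1.797304
y(0.7) ≈ 1.7973

1.7973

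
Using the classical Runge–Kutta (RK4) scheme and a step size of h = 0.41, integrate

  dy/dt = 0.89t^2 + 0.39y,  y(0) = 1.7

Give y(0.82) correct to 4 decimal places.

RK4: k1 = f(t_n, y_n); k2 = f(t_n + h/2, y_n + (h/2)·k1); k3 = f(t_n + h/2, y_n + (h/2)·k2); k4 = f(t_n + h, y_n + h·k3); y_{n+1} = y_n + (h/6)·(k1 + 2k2 + 2k3 + k4).
t=0.000000, y=1.700000:
  k1 = f(0.000000, 1.700000) = 0.663000
  k2 = f(0.205000, 1.835915) = 0.753409
  k3 = f(0.205000, 1.854449) = 0.760637
  k4 = f(0.410000, 2.011861) = 0.934235
  y ← 1.700000 + (0.41/6)·(k1 + 2k2 + 2k3 + k4) = 2.016064
t=0.410000, y=2.016064:
  k1 = f(0.410000, 2.016064) = 0.935874
  k2 = f(0.615000, 2.207918) = 1.197708
  k3 = f(0.615000, 2.261594) = 1.218642
  k4 = f(0.820000, 2.515707) = 1.579562
  y ← 2.016064 + (0.41/6)·(k1 + 2k2 + 2k3 + k4) = 2.518187
y(0.82) ≈ 2.5182

2.5182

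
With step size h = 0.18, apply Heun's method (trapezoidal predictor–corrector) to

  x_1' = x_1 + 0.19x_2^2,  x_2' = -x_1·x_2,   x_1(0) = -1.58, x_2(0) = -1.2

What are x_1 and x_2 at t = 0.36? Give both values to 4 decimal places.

Heun on (x_1,x_2): k1 = f(t_n, state_n); k2 = f(t_n + h, state_n + h·k1); state_{n+1} = state_n + (h/2)·(k1 + k2).
0.000000: (-1.580000, -1.200000)
  k1 = (-1.306400, -1.896000)
  predictor → (-1.815152, -1.541280)
  k2 = (-1.363799, -2.797657)
  → (-1.820318, -1.622429)
0.180000: (-1.820318, -1.622429)
  k1 = (-1.320185, -2.953337)
  predictor → (-2.057951, -2.154030)
  k2 = (-1.176381, -4.432888)
  → (-2.045009, -2.287189)
(x_1(0.36), x_2(0.36)) ≈ (-2.0450, -2.2872)

-2.0450, -2.2872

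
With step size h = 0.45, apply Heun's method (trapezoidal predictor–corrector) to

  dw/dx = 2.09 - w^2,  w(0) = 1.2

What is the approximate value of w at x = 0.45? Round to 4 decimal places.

Heun: k1 = f(x_n, w_n); k2 = f(x_n + h, w_n + h·k1); w_{n+1} = w_n + (h/2)·(k1 + k2).
x=0.000000, w=1.200000:
  k1 = f(0.000000, 1.200000) = 0.650000
  k2 = f(0.450000, 1.492500) = -0.137556
  w ← 1.200000 + (0.45/2)·(0.650000 + (-0.137556)) = 1.315300
w(0.45) ≈ 1.3153

1.3153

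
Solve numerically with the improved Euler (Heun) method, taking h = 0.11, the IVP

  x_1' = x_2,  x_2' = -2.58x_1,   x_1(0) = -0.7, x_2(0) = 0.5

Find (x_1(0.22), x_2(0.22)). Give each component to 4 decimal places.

Heun on (x_1,x_2): k1 = f(x_n, state_n); k2 = f(x_n + h, state_n + h·k1); state_{n+1} = state_n + (h/2)·(k1 + k2).
0.000000: (-0.700000, 0.500000)
  k1 = (0.500000, 1.806000)
  predictor → (-0.645000, 0.698660)
  k2 = (0.698660, 1.664100)
  → (-0.634074, 0.690855)
0.110000: (-0.634074, 0.690855)
  k1 = (0.690855, 1.635910)
  predictor → (-0.558080, 0.870806)
  k2 = (0.870806, 1.439845)
  → (-0.548182, 0.860022)
(x_1(0.22), x_2(0.22)) ≈ (-0.5482, 0.8600)

-0.5482, 0.8600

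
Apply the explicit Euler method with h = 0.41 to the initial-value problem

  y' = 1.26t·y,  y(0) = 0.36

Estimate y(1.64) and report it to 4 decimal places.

Euler: y_{n+1} = y_n + h·f(t_n, y_n).
t=0.000000, y=0.360000: f=0.000000 → y ← 0.360000 + 0.41·0.000000 = 0.360000
t=0.410000, y=0.360000: f=0.185976 → y ← 0.360000 + 0.41·0.185976 = 0.436250
t=0.820000, y=0.436250: f=0.450734 → y ← 0.436250 + 0.41·0.450734 = 0.621051
t=1.230000, y=0.621051: f=0.962505 → y ← 0.621051 + 0.41·0.962505 = 1.015678
y(1.64) ≈ 1.0157

1.0157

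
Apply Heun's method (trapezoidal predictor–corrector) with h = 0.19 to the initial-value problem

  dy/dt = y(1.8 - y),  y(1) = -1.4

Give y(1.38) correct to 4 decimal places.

Heun: k1 = f(t_n, y_n); k2 = f(t_n + h, y_n + h·k1); y_{n+1} = y_n + (h/2)·(k1 + k2).
t=1.000000, y=-1.400000:
  k1 = f(1.000000, -1.400000) = -4.480000
  k2 = f(1.190000, -2.251200) = -9.120061
  y ← -1.400000 + (0.19/2)·(-4.480000 + (-9.120061)) = -2.692006
t=1.190000, y=-2.692006:
  k1 = f(1.190000, -2.692006) = -12.092506
  k2 = f(1.380000, -4.989582) = -33.877176
  y ← -2.692006 + (0.19/2)·(-12.092506 + (-33.877176)) = -7.059126
y(1.38) ≈ -7.0591

-7.0591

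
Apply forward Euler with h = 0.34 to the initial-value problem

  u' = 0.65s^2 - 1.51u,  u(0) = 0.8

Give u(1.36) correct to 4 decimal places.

0.3306

Euler: u_{n+1} = u_n + h·f(s_n, u_n).
s=0.000000, u=0.800000: f=-1.208000 → u ← 0.800000 + 0.34·(-1.208000) = 0.389280
s=0.340000, u=0.389280: f=-0.512673 → u ← 0.389280 + 0.34·(-0.512673) = 0.214971
s=0.680000, u=0.214971: f=-0.024047 → u ← 0.214971 + 0.34·(-0.024047) = 0.206795
s=1.020000, u=0.206795: f=0.363999 → u ← 0.206795 + 0.34·0.363999 = 0.330555
u(1.36) ≈ 0.3306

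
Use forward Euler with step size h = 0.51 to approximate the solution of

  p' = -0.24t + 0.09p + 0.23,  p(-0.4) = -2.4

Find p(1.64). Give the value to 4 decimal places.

-2.5458

Euler: p_{n+1} = p_n + h·f(t_n, p_n).
t=-0.400000, p=-2.400000: f=0.110000 → p ← -2.400000 + 0.51·0.110000 = -2.343900
t=0.110000, p=-2.343900: f=-0.007351 → p ← -2.343900 + 0.51·(-0.007351) = -2.347649
t=0.620000, p=-2.347649: f=-0.130088 → p ← -2.347649 + 0.51·(-0.130088) = -2.413994
t=1.130000, p=-2.413994: f=-0.258459 → p ← -2.413994 + 0.51·(-0.258459) = -2.545808
p(1.64) ≈ -2.5458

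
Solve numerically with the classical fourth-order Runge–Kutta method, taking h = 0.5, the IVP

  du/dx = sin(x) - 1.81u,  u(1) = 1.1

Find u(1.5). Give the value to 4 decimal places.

0.7609

RK4: k1 = f(x_n, u_n); k2 = f(x_n + h/2, u_n + (h/2)·k1); k3 = f(x_n + h/2, u_n + (h/2)·k2); k4 = f(x_n + h, u_n + h·k3); u_{n+1} = u_n + (h/6)·(k1 + 2k2 + 2k3 + k4).
x=1.000000, u=1.100000:
  k1 = f(1.000000, 1.100000) = -1.149529
  k2 = f(1.250000, 0.812618) = -0.521854
  k3 = f(1.250000, 0.969537) = -0.805877
  k4 = f(1.500000, 0.697062) = -0.264187
  u ← 1.100000 + (0.5/6)·(k1 + 2k2 + 2k3 + k4) = 0.760902
u(1.5) ≈ 0.7609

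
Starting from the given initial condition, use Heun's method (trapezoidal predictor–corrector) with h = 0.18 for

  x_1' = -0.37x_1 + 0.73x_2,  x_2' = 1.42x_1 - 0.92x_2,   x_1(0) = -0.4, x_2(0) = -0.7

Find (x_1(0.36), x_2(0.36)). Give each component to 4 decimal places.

-0.5211, -0.7062

Heun on (x_1,x_2): k1 = f(t_n, state_n); k2 = f(t_n + h, state_n + h·k1); state_{n+1} = state_n + (h/2)·(k1 + k2).
0.000000: (-0.400000, -0.700000)
  k1 = (-0.363000, 0.076000)
  predictor → (-0.465340, -0.686320)
  k2 = (-0.328838, -0.029368)
  → (-0.462265, -0.695803)
0.180000: (-0.462265, -0.695803)
  k1 = (-0.336898, -0.016278)
  predictor → (-0.522907, -0.698733)
  k2 = (-0.316600, -0.099693)
  → (-0.521080, -0.706241)
(x_1(0.36), x_2(0.36)) ≈ (-0.5211, -0.7062)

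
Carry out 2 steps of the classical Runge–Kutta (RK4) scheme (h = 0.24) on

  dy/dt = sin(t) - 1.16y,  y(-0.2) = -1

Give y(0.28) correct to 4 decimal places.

RK4: k1 = f(t_n, y_n); k2 = f(t_n + h/2, y_n + (h/2)·k1); k3 = f(t_n + h/2, y_n + (h/2)·k2); k4 = f(t_n + h, y_n + h·k3); y_{n+1} = y_n + (h/6)·(k1 + 2k2 + 2k3 + k4).
t=-0.200000, y=-1.000000:
  k1 = f(-0.200000, -1.000000) = 0.961331
  k2 = f(-0.080000, -0.884640) = 0.946268
  k3 = f(-0.080000, -0.886448) = 0.948365
  k4 = f(0.040000, -0.772392) = 0.935965
  y ← -1.000000 + (0.24/6)·(k1 + 2k2 + 2k3 + k4) = -0.772538
t=0.040000, y=-0.772538:
  k1 = f(0.040000, -0.772538) = 0.936133
  k2 = f(0.160000, -0.660202) = 0.925152
  k3 = f(0.160000, -0.661519) = 0.926681
  k4 = f(0.280000, -0.550134) = 0.914511
  y ← -0.772538 + (0.24/6)·(k1 + 2k2 + 2k3 + k4) = -0.550365
y(0.28) ≈ -0.5504

-0.5504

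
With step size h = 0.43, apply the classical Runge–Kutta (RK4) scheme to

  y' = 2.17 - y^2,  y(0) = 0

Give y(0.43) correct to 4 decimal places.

0.8240

RK4: k1 = f(s_n, y_n); k2 = f(s_n + h/2, y_n + (h/2)·k1); k3 = f(s_n + h/2, y_n + (h/2)·k2); k4 = f(s_n + h, y_n + h·k3); y_{n+1} = y_n + (h/6)·(k1 + 2k2 + 2k3 + k4).
s=0.000000, y=0.000000:
  k1 = f(0.000000, 0.000000) = 2.170000
  k2 = f(0.215000, 0.466550) = 1.952331
  k3 = f(0.215000, 0.419751) = 1.993809
  k4 = f(0.430000, 0.857338) = 1.434972
  y ← 0.000000 + (0.43/6)·(k1 + 2k2 + 2k3 + k4) = 0.823970
y(0.43) ≈ 0.8240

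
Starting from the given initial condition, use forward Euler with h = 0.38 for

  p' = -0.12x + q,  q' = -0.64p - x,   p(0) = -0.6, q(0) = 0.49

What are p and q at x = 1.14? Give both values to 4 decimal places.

0.0009, 0.3494

Euler on (p,q): p_{n+1} = p_n + h·p', q_{n+1} = q_n + h·q'.
0.000000: (-0.600000, 0.490000); f=(0.490000, 0.384000) → (-0.413800, 0.635920)
0.380000: (-0.413800, 0.635920); f=(0.590320, -0.115168) → (-0.189478, 0.592156)
0.760000: (-0.189478, 0.592156); f=(0.500956, -0.638734) → (0.000885, 0.349437)
(p(1.14), q(1.14)) ≈ (0.0009, 0.3494)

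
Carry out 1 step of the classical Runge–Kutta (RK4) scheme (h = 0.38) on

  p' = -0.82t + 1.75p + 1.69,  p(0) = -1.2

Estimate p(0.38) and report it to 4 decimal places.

RK4: k1 = f(t_n, p_n); k2 = f(t_n + h/2, p_n + (h/2)·k1); k3 = f(t_n + h/2, p_n + (h/2)·k2); k4 = f(t_n + h, p_n + h·k3); p_{n+1} = p_n + (h/6)·(k1 + 2k2 + 2k3 + k4).
t=0.000000, p=-1.200000:
  k1 = f(0.000000, -1.200000) = -0.410000
  k2 = f(0.190000, -1.277900) = -0.702125
  k3 = f(0.190000, -1.333404) = -0.799257
  k4 = f(0.380000, -1.503717) = -1.253106
  p ← -1.200000 + (0.38/6)·(k1 + 2k2 + 2k3 + k4) = -1.495505
p(0.38) ≈ -1.4955

-1.4955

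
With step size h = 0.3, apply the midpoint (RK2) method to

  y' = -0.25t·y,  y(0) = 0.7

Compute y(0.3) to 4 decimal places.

0.6921

Midpoint: k1 = f(t_n, y_n); k2 = f(t_n + h/2, y_n + (h/2)·k1); y_{n+1} = y_n + h·k2.
t=0.000000, y=0.700000:
  k1 = f(0.000000, 0.700000) = 0.000000
  k2 = f(0.150000, 0.700000) = -0.026250
  y ← 0.700000 + 0.3·(-0.026250) = 0.692125
y(0.3) ≈ 0.6921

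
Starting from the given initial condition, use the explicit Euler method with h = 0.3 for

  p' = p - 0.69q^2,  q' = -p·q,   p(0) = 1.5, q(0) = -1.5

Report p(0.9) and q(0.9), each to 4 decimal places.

Euler on (p,q): p_{n+1} = p_n + h·p', q_{n+1} = q_n + h·q'.
0.000000: (1.500000, -1.500000); f=(-0.052500, 2.250000) → (1.484250, -0.825000)
0.300000: (1.484250, -0.825000); f=(1.014619, 1.224506) → (1.788636, -0.457648)
0.600000: (1.788636, -0.457648); f=(1.644121, 0.818566) → (2.281872, -0.212078)
(p(0.9), q(0.9)) ≈ (2.2819, -0.2121)

2.2819, -0.2121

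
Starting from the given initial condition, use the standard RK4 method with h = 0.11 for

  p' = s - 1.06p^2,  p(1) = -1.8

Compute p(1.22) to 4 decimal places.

-2.6602

RK4: k1 = f(s_n, p_n); k2 = f(s_n + h/2, p_n + (h/2)·k1); k3 = f(s_n + h/2, p_n + (h/2)·k2); k4 = f(s_n + h, p_n + h·k3); p_{n+1} = p_n + (h/6)·(k1 + 2k2 + 2k3 + k4).
s=1.000000, p=-1.800000:
  k1 = f(1.000000, -1.800000) = -2.434400
  k2 = f(1.055000, -1.933892) = -2.909335
  k3 = f(1.055000, -1.960013) = -3.017152
  k4 = f(1.110000, -2.131887) = -3.707637
  p ← -1.800000 + (0.11/6)·(k1 + 2k2 + 2k3 + k4) = -2.129909
s=1.110000, p=-2.129909:
  k1 = f(1.110000, -2.129909) = -3.698701
  k2 = f(1.165000, -2.333337) = -4.606130
  k3 = f(1.165000, -2.383246) = -4.855651
  k4 = f(1.220000, -2.664030) = -6.302880
  p ← -2.129909 + (0.11/6)·(k1 + 2k2 + 2k3 + k4) = -2.660203
p(1.22) ≈ -2.6602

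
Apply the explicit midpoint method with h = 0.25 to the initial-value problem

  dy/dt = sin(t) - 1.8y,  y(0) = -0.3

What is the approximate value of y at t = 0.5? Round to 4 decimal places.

-0.0293

Midpoint: k1 = f(t_n, y_n); k2 = f(t_n + h/2, y_n + (h/2)·k1); y_{n+1} = y_n + h·k2.
t=0.000000, y=-0.300000:
  k1 = f(0.000000, -0.300000) = 0.540000
  k2 = f(0.125000, -0.232500) = 0.543175
  y ← -0.300000 + 0.25·0.543175 = -0.164206
t=0.250000, y=-0.164206:
  k1 = f(0.250000, -0.164206) = 0.542975
  k2 = f(0.375000, -0.096334) = 0.539674
  y ← -0.164206 + 0.25·0.539674 = -0.029288
y(0.5) ≈ -0.0293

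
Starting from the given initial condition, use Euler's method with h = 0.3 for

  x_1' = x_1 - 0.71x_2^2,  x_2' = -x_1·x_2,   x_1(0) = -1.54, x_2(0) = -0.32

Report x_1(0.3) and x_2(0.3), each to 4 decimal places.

Euler on (x_1,x_2): x_1_{n+1} = x_1_n + h·x_1', x_2_{n+1} = x_2_n + h·x_2'.
0.000000: (-1.540000, -0.320000); f=(-1.612704, -0.492800) → (-2.023811, -0.467840)
(x_1(0.3), x_2(0.3)) ≈ (-2.0238, -0.4678)

-2.0238, -0.4678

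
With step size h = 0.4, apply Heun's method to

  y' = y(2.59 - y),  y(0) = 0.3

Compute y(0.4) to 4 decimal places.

Heun: k1 = f(x_n, y_n); k2 = f(x_n + h, y_n + h·k1); y_{n+1} = y_n + (h/2)·(k1 + k2).
x=0.000000, y=0.300000:
  k1 = f(0.000000, 0.300000) = 0.687000
  k2 = f(0.400000, 0.574800) = 1.158337
  y ← 0.300000 + (0.4/2)·(0.687000 + 1.158337) = 0.669067
y(0.4) ≈ 0.6691

0.6691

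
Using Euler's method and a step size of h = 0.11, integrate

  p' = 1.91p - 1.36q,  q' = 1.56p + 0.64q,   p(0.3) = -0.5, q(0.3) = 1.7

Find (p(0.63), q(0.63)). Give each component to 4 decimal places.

-1.8279, 1.6058

Euler on (p,q): p_{n+1} = p_n + h·p', q_{n+1} = q_n + h·q'.
0.300000: (-0.500000, 1.700000); f=(-3.267000, 0.308000) → (-0.859370, 1.733880)
0.410000: (-0.859370, 1.733880); f=(-3.999473, -0.230934) → (-1.299312, 1.708477)
0.520000: (-1.299312, 1.708477); f=(-4.805215, -0.933501) → (-1.827886, 1.605792)
(p(0.63), q(0.63)) ≈ (-1.8279, 1.6058)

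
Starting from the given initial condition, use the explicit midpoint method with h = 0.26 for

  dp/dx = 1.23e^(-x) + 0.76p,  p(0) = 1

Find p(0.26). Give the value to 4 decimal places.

Midpoint: k1 = f(x_n, p_n); k2 = f(x_n + h/2, p_n + (h/2)·k1); p_{n+1} = p_n + h·k2.
x=0.000000, p=1.000000:
  k1 = f(0.000000, 1.000000) = 1.990000
  k2 = f(0.130000, 1.258700) = 2.036669
  p ← 1.000000 + 0.26·2.036669 = 1.529534
p(0.26) ≈ 1.5295

1.5295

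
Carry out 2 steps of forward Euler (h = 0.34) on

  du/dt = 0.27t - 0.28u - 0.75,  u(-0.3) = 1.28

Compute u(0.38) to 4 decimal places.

Euler: u_{n+1} = u_n + h·f(t_n, u_n).
t=-0.300000, u=1.280000: f=-1.189400 → u ← 1.280000 + 0.34·(-1.189400) = 0.875604
t=0.040000, u=0.875604: f=-0.984369 → u ← 0.875604 + 0.34·(-0.984369) = 0.540918
u(0.38) ≈ 0.5409

0.5409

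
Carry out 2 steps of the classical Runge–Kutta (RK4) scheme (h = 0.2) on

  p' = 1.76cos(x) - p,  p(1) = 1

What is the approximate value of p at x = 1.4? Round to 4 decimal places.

RK4: k1 = f(x_n, p_n); k2 = f(x_n + h/2, p_n + (h/2)·k1); k3 = f(x_n + h/2, p_n + (h/2)·k2); k4 = f(x_n + h, p_n + h·k3); p_{n+1} = p_n + (h/6)·(k1 + 2k2 + 2k3 + k4).
x=1.000000, p=1.000000:
  k1 = f(1.000000, 1.000000) = -0.049068
  k2 = f(1.100000, 0.995093) = -0.196764
  k3 = f(1.100000, 0.980324) = -0.181994
  k4 = f(1.200000, 0.963601) = -0.325851
  p ← 1.000000 + (0.2/6)·(k1 + 2k2 + 2k3 + k4) = 0.962252
x=1.200000, p=0.962252:
  k1 = f(1.200000, 0.962252) = -0.324502
  k2 = f(1.300000, 0.929802) = -0.459004
  k3 = f(1.300000, 0.916352) = -0.445554
  k4 = f(1.400000, 0.873141) = -0.573999
  p ← 0.962252 + (0.2/6)·(k1 + 2k2 + 2k3 + k4) = 0.871998
p(1.4) ≈ 0.8720

0.8720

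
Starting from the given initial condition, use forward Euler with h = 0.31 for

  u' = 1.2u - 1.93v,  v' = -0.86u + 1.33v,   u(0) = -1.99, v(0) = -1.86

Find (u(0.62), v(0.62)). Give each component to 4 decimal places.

-0.9649, -2.5295

Euler on (u,v): u_{n+1} = u_n + h·u', v_{n+1} = v_n + h·v'.
0.000000: (-1.990000, -1.860000); f=(1.201800, -0.762400) → (-1.617442, -2.096344)
0.310000: (-1.617442, -2.096344); f=(2.105014, -1.397137) → (-0.964888, -2.529457)
(u(0.62), v(0.62)) ≈ (-0.9649, -2.5295)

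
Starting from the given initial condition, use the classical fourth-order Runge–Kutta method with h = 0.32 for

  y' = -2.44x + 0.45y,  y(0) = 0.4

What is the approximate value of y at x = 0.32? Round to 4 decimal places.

RK4: k1 = f(x_n, y_n); k2 = f(x_n + h/2, y_n + (h/2)·k1); k3 = f(x_n + h/2, y_n + (h/2)·k2); k4 = f(x_n + h, y_n + h·k3); y_{n+1} = y_n + (h/6)·(k1 + 2k2 + 2k3 + k4).
x=0.000000, y=0.400000:
  k1 = f(0.000000, 0.400000) = 0.180000
  k2 = f(0.160000, 0.428800) = -0.197440
  k3 = f(0.160000, 0.368410) = -0.224616
  k4 = f(0.320000, 0.328123) = -0.633145
  y ← 0.400000 + (0.32/6)·(k1 + 2k2 + 2k3 + k4) = 0.330813
y(0.32) ≈ 0.3308

0.3308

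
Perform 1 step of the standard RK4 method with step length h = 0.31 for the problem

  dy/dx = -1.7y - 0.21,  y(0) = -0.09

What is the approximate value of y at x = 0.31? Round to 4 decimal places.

RK4: k1 = f(x_n, y_n); k2 = f(x_n + h/2, y_n + (h/2)·k1); k3 = f(x_n + h/2, y_n + (h/2)·k2); k4 = f(x_n + h, y_n + h·k3); y_{n+1} = y_n + (h/6)·(k1 + 2k2 + 2k3 + k4).
x=0.000000, y=-0.090000:
  k1 = f(0.000000, -0.090000) = -0.057000
  k2 = f(0.155000, -0.098835) = -0.041981
  k3 = f(0.155000, -0.096507) = -0.045938
  k4 = f(0.310000, -0.104241) = -0.032791
  y ← -0.090000 + (0.31/6)·(k1 + 2k2 + 2k3 + k4) = -0.103724
y(0.31) ≈ -0.1037

-0.1037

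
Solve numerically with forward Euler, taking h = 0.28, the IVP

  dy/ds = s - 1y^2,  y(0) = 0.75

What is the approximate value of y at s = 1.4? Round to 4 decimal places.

0.9113

Euler: y_{n+1} = y_n + h·f(s_n, y_n).
s=0.000000, y=0.750000: f=-0.562500 → y ← 0.750000 + 0.28·(-0.562500) = 0.592500
s=0.280000, y=0.592500: f=-0.071056 → y ← 0.592500 + 0.28·(-0.071056) = 0.572604
s=0.560000, y=0.572604: f=0.232124 → y ← 0.572604 + 0.28·0.232124 = 0.637599
s=0.840000, y=0.637599: f=0.433467 → y ← 0.637599 + 0.28·0.433467 = 0.758970
s=1.120000, y=0.758970: f=0.543965 → y ← 0.758970 + 0.28·0.543965 = 0.911280
y(1.4) ≈ 0.9113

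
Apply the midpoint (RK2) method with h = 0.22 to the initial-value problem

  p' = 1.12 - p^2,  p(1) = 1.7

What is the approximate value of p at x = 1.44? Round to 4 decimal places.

Midpoint: k1 = f(x_n, p_n); k2 = f(x_n + h/2, p_n + (h/2)·k1); p_{n+1} = p_n + h·k2.
x=1.000000, p=1.700000:
  k1 = f(1.000000, 1.700000) = -1.770000
  k2 = f(1.110000, 1.505300) = -1.145928
  p ← 1.700000 + 0.22·(-1.145928) = 1.447896
x=1.220000, p=1.447896:
  k1 = f(1.220000, 1.447896) = -0.976402
  k2 = f(1.330000, 1.340492) = -0.676918
  p ← 1.447896 + 0.22·(-0.676918) = 1.298974
p(1.44) ≈ 1.2990

1.2990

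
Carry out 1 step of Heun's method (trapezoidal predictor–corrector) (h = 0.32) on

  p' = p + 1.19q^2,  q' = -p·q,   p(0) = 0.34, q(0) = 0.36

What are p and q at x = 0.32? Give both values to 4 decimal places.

0.5184, 0.3148

Heun on (p,q): k1 = f(x_n, state_n); k2 = f(x_n + h, state_n + h·k1); state_{n+1} = state_n + (h/2)·(k1 + k2).
0.000000: (0.340000, 0.360000)
  k1 = (0.494224, -0.122400)
  predictor → (0.498152, 0.320832)
  k2 = (0.620642, -0.159823)
  → (0.518379, 0.314844)
(p(0.32), q(0.32)) ≈ (0.5184, 0.3148)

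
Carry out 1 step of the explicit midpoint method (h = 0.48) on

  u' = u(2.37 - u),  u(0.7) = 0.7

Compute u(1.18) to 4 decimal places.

Midpoint: k1 = f(t_n, u_n); k2 = f(t_n + h/2, u_n + (h/2)·k1); u_{n+1} = u_n + h·k2.
t=0.700000, u=0.700000:
  k1 = f(0.700000, 0.700000) = 1.169000
  k2 = f(0.940000, 0.980560) = 1.362429
  u ← 0.700000 + 0.48·1.362429 = 1.353966
u(1.18) ≈ 1.3540

1.3540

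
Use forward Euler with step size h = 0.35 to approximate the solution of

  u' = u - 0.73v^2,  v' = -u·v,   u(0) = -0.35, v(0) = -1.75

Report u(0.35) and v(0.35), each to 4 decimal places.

Euler on (u,v): u_{n+1} = u_n + h·u', v_{n+1} = v_n + h·v'.
0.000000: (-0.350000, -1.750000); f=(-2.585625, -0.612500) → (-1.254969, -1.964375)
(u(0.35), v(0.35)) ≈ (-1.2550, -1.9644)

-1.2550, -1.9644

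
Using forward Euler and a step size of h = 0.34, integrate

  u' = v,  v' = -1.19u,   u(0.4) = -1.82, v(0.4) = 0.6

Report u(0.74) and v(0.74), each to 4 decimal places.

Euler on (u,v): u_{n+1} = u_n + h·u', v_{n+1} = v_n + h·v'.
0.400000: (-1.820000, 0.600000); f=(0.600000, 2.165800) → (-1.616000, 1.336372)
(u(0.74), v(0.74)) ≈ (-1.6160, 1.3364)

-1.6160, 1.3364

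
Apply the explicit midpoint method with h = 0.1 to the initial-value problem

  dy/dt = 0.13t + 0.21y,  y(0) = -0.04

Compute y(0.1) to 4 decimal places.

Midpoint: k1 = f(t_n, y_n); k2 = f(t_n + h/2, y_n + (h/2)·k1); y_{n+1} = y_n + h·k2.
t=0.000000, y=-0.040000:
  k1 = f(0.000000, -0.040000) = -0.008400
  k2 = f(0.050000, -0.040420) = -0.001988
  y ← -0.040000 + 0.1·(-0.001988) = -0.040199
y(0.1) ≈ -0.0402

-0.0402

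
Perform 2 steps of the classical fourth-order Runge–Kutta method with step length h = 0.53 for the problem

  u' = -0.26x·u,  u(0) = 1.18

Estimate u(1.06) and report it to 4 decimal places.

1.0196

RK4: k1 = f(x_n, u_n); k2 = f(x_n + h/2, u_n + (h/2)·k1); k3 = f(x_n + h/2, u_n + (h/2)·k2); k4 = f(x_n + h, u_n + h·k3); u_{n+1} = u_n + (h/6)·(k1 + 2k2 + 2k3 + k4).
x=0.000000, u=1.180000:
  k1 = f(0.000000, 1.180000) = 0.000000
  k2 = f(0.265000, 1.180000) = -0.081302
  k3 = f(0.265000, 1.158455) = -0.079818
  k4 = f(0.530000, 1.137697) = -0.156775
  u ← 1.180000 + (0.53/6)·(k1 + 2k2 + 2k3 + k4) = 1.137687
x=0.530000, u=1.137687:
  k1 = f(0.530000, 1.137687) = -0.156773
  k2 = f(0.795000, 1.096142) = -0.226573
  k3 = f(0.795000, 1.077645) = -0.222749
  k4 = f(1.060000, 1.019630) = -0.281010
  u ← 1.137687 + (0.53/6)·(k1 + 2k2 + 2k3 + k4) = 1.019636
u(1.06) ≈ 1.0196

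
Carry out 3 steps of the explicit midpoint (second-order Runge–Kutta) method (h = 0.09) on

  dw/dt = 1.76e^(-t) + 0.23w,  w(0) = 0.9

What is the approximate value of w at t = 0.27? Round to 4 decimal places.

1.3879

Midpoint: k1 = f(t_n, w_n); k2 = f(t_n + h/2, w_n + (h/2)·k1); w_{n+1} = w_n + h·k2.
t=0.000000, w=0.900000:
  k1 = f(0.000000, 0.900000) = 1.967000
  k2 = f(0.045000, 0.988515) = 1.909914
  w ← 0.900000 + 0.09·1.909914 = 1.071892
t=0.090000, w=1.071892:
  k1 = f(0.090000, 1.071892) = 1.855054
  k2 = f(0.135000, 1.155370) = 1.803475
  w ← 1.071892 + 0.09·1.803475 = 1.234205
t=0.180000, w=1.234205:
  k1 = f(0.180000, 1.234205) = 1.753943
  k2 = f(0.225000, 1.313132) = 1.707409
  w ← 1.234205 + 0.09·1.707409 = 1.387872
w(0.27) ≈ 1.3879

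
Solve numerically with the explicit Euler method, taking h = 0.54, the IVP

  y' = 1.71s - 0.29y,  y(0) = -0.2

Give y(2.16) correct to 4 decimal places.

2.5905

Euler: y_{n+1} = y_n + h·f(s_n, y_n).
s=0.000000, y=-0.200000: f=0.058000 → y ← -0.200000 + 0.54·0.058000 = -0.168680
s=0.540000, y=-0.168680: f=0.972317 → y ← -0.168680 + 0.54·0.972317 = 0.356371
s=1.080000, y=0.356371: f=1.743452 → y ← 0.356371 + 0.54·1.743452 = 1.297836
s=1.620000, y=1.297836: f=2.393828 → y ← 1.297836 + 0.54·2.393828 = 2.590502
y(2.16) ≈ 2.5905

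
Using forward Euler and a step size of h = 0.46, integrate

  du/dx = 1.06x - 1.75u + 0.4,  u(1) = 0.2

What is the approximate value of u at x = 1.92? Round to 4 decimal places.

1.0345

Euler: u_{n+1} = u_n + h·f(x_n, u_n).
x=1.000000, u=0.200000: f=1.110000 → u ← 0.200000 + 0.46·1.110000 = 0.710600
x=1.460000, u=0.710600: f=0.704050 → u ← 0.710600 + 0.46·0.704050 = 1.034463
u(1.92) ≈ 1.0345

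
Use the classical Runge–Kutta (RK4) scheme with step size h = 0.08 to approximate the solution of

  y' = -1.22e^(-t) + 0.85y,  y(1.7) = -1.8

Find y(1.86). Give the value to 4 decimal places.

-2.0976

RK4: k1 = f(t_n, y_n); k2 = f(t_n + h/2, y_n + (h/2)·k1); k3 = f(t_n + h/2, y_n + (h/2)·k2); k4 = f(t_n + h, y_n + h·k3); y_{n+1} = y_n + (h/6)·(k1 + 2k2 + 2k3 + k4).
t=1.700000, y=-1.800000:
  k1 = f(1.700000, -1.800000) = -1.752874
  k2 = f(1.740000, -1.870115) = -1.803733
  k3 = f(1.740000, -1.872149) = -1.805462
  k4 = f(1.780000, -1.944437) = -1.858510
  y ← -1.800000 + (0.08/6)·(k1 + 2k2 + 2k3 + k4) = -1.944397
t=1.780000, y=-1.944397:
  k1 = f(1.780000, -1.944397) = -1.858476
  k2 = f(1.820000, -2.018736) = -1.913597
  k3 = f(1.820000, -2.020941) = -1.915471
  k4 = f(1.860000, -2.097635) = -1.972910
  y ← -1.944397 + (0.08/6)·(k1 + 2k2 + 2k3 + k4) = -2.097591
y(1.86) ≈ -2.0976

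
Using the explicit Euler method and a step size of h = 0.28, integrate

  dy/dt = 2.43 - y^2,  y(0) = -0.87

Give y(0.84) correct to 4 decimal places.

0.8988

Euler: y_{n+1} = y_n + h·f(t_n, y_n).
t=0.000000, y=-0.870000: f=1.673100 → y ← -0.870000 + 0.28·1.673100 = -0.401532
t=0.280000, y=-0.401532: f=2.268772 → y ← -0.401532 + 0.28·2.268772 = 0.233724
t=0.560000, y=0.233724: f=2.375373 → y ← 0.233724 + 0.28·2.375373 = 0.898829
y(0.84) ≈ 0.8988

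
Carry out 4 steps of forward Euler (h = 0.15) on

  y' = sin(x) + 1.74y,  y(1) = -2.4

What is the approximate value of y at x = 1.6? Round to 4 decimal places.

-5.2664

Euler: y_{n+1} = y_n + h·f(x_n, y_n).
x=1.000000, y=-2.400000: f=-3.334529 → y ← -2.400000 + 0.15·(-3.334529) = -2.900179
x=1.150000, y=-2.900179: f=-4.133548 → y ← -2.900179 + 0.15·(-4.133548) = -3.520212
x=1.300000, y=-3.520212: f=-5.161610 → y ← -3.520212 + 0.15·(-5.161610) = -4.294453
x=1.450000, y=-4.294453: f=-6.479635 → y ← -4.294453 + 0.15·(-6.479635) = -5.266398
y(1.6) ≈ -5.2664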